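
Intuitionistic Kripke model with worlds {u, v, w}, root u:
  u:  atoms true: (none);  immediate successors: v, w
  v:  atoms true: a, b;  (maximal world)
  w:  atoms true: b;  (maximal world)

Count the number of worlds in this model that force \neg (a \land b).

1

u: does not force it — u \nVdash \neg (a \land b) since v is accessible from u and v \Vdash a \land b.
v: does not force it — v \nVdash \neg (a \land b) since v is accessible from v and v \Vdash a \land b.
w: forces it.
Worlds forcing the formula: {w}.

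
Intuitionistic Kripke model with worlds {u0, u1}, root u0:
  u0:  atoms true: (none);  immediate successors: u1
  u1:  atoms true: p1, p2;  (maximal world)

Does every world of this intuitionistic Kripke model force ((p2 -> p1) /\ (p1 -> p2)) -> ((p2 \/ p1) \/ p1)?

Not every world: u0 ||-/- ((p2 -> p1) /\ (p1 -> p2)) -> ((p2 \/ p1) \/ p1).
u0 ||-/- ((p2 -> p1) /\ (p1 -> p2)) -> ((p2 \/ p1) \/ p1): already at u0 itself, u0 ||- (p2 -> p1) /\ (p1 -> p2) but u0 ||-/- (p2 \/ p1) \/ p1.
u0 ||-/- (p2 \/ p1) \/ p1: neither disjunct is forced at u0.

No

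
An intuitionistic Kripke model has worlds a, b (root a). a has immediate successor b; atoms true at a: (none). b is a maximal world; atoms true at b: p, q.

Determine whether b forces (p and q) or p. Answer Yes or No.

b forces (p and q) or p via the disjunct p and q.

Yes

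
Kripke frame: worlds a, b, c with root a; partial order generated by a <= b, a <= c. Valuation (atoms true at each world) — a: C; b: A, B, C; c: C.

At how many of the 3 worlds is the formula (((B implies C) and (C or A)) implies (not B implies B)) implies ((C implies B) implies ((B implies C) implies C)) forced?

a: forces it.
b: forces it.
c: forces it.
Worlds forcing the formula: {a, b, c}.

3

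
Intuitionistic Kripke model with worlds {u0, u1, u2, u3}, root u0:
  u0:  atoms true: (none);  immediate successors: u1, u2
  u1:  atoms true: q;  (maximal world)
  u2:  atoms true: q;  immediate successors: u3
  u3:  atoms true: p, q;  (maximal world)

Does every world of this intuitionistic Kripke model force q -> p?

No

Not every world: u0 ||-/- q -> p.
u0 ||-/- q -> p: at the accessible world u1, u1 ||- q but u1 ||-/- p.
u1 lacks atom p, so u1 ||-/- p.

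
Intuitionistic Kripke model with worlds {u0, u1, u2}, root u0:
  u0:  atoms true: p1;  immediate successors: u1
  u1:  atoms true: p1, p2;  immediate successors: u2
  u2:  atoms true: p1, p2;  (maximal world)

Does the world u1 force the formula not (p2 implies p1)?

u1 does not force not (p2 implies p1) since u1 is accessible from u1 and u1 forces p2 implies p1.
u1 forces p2 implies p1: every world accessible from u1 that forces p2 (namely u1, u2) also forces p1.

No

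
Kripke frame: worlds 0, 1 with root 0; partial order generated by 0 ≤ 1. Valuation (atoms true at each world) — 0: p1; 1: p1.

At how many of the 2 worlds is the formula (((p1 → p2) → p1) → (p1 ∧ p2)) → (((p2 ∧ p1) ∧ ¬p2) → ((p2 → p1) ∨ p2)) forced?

2

0: forces it.
1: forces it.
Worlds forcing the formula: {0, 1}.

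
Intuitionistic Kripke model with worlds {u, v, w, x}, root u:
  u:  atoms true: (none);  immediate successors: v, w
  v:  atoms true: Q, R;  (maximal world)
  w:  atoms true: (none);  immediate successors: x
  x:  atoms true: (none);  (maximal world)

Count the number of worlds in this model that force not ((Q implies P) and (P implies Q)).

u: does not force it — u does not force not ((Q implies P) and (P implies Q)) since w is accessible from u and w forces (Q implies P) and (P implies Q).
v: forces it.
w: does not force it.
x: does not force it.
Worlds forcing the formula: {v}.

1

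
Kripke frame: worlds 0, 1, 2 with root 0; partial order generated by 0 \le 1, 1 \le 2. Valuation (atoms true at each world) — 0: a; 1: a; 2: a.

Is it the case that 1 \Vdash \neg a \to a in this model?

Yes

1 \Vdash \neg a \to a vacuously: no world accessible from 1 forces the antecedent \neg a.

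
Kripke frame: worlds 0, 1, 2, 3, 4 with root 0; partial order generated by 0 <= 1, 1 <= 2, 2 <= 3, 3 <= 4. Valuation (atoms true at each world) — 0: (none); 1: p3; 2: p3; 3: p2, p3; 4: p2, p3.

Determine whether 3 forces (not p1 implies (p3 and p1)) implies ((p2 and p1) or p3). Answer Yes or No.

3 forces (not p1 implies (p3 and p1)) implies ((p2 and p1) or p3) vacuously: no world accessible from 3 forces the antecedent not p1 implies (p3 and p1).

Yes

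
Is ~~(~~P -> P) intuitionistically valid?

This is the double negation of double-negation elimination, which is intuitionistically derivable.
By Glivenko's theorem the double negation of any classical propositional tautology is intuitionistically provable; ~~P -> P is classically a tautology.

Yes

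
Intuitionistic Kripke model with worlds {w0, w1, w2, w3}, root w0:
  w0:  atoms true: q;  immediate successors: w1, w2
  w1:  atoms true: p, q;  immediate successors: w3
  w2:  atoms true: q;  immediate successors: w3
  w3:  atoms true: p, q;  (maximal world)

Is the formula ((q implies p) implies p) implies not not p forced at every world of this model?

Yes

w0 forces ((q implies p) implies p) implies not not p: every world accessible from w0 that forces (q implies p) implies p (namely w0, w1, w2, w3) also forces not not p.
Since the root w0 forces ((q implies p) implies p) implies not not p and forcing is persistent (monotone upward), every world forces it.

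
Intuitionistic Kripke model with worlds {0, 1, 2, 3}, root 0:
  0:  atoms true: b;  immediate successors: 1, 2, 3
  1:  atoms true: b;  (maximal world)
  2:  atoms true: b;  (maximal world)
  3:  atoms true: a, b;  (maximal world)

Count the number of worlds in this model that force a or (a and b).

1

0: does not force it — 0 does not force a or (a and b): neither disjunct is forced at 0.
1: does not force it.
2: does not force it.
3: forces it.
Worlds forcing the formula: {3}.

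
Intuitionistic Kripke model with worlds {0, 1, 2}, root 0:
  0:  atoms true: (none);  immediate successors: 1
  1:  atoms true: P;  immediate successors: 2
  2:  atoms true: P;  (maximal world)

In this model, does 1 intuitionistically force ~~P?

Yes

1 ||- ~~P: no world accessible from 1 forces ~P.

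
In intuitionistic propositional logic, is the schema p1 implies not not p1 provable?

Yes

This is double-negation introduction, which is intuitionistically derivable.
If a world forces p1 then every accessible world forces p1 (persistence), so none forces not p1; hence not not p1.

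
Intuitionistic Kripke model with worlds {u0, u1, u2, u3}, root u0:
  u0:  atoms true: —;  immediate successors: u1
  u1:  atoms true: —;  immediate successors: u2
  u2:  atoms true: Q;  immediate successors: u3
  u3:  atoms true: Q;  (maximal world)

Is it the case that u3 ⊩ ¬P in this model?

u3 ⊩ ¬P: no world accessible from u3 forces P.

Yes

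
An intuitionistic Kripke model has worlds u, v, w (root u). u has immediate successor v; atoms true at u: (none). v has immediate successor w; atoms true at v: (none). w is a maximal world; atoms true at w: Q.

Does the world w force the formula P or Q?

w forces P or Q via the disjunct Q.

Yes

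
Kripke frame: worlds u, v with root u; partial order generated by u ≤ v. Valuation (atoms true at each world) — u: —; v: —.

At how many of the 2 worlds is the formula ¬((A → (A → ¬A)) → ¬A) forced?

0

u: does not force it — u ⊮ ¬((A → (A → ¬A)) → ¬A) since u is accessible from u and u ⊩ (A → (A → ¬A)) → ¬A.
v: does not force it — v ⊮ ¬((A → (A → ¬A)) → ¬A) since v is accessible from v and v ⊩ (A → (A → ¬A)) → ¬A.
Worlds forcing the formula: { }.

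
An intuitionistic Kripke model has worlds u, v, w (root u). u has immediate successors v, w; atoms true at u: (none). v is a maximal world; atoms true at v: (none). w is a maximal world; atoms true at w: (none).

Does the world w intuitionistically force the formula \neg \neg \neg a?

w \Vdash \neg \neg \neg a: no world accessible from w forces \neg \neg a.

Yes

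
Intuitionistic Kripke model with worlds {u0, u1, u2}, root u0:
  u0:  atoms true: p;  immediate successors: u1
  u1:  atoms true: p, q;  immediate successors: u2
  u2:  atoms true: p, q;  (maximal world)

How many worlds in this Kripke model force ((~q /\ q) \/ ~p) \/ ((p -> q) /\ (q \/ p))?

2

u0: does not force it — u0 ||-/- ((~q /\ q) \/ ~p) \/ ((p -> q) /\ (q \/ p)): neither disjunct is forced at u0.
u1: forces it.
u2: forces it.
Worlds forcing the formula: {u1, u2}.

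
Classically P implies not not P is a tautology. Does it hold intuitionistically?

Yes

This is double-negation introduction, which is intuitionistically derivable.
If a world forces P then every accessible world forces P (persistence), so none forces not P; hence not not P.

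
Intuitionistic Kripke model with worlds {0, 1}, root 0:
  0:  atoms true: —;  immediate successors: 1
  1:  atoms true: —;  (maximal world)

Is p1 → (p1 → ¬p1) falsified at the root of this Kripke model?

No

0 ⊩ p1 → (p1 → ¬p1) vacuously: no world accessible from 0 forces the antecedent p1.
So the root 0 forces p1 → (p1 → ¬p1); the model is not a countermodel.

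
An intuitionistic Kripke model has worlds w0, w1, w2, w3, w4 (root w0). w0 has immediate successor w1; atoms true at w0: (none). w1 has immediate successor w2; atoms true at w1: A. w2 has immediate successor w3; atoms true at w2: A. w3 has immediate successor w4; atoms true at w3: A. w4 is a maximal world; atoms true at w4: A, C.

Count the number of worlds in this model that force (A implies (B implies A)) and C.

1

w0: does not force it — w0 does not force (A implies (B implies A)) and C since w0 fails C.
w1: does not force it — w1 does not force (A implies (B implies A)) and C since w1 fails C.
w2: does not force it — w2 does not force (A implies (B implies A)) and C since w2 fails C.
w3: does not force it.
w4: forces it.
Worlds forcing the formula: {w4}.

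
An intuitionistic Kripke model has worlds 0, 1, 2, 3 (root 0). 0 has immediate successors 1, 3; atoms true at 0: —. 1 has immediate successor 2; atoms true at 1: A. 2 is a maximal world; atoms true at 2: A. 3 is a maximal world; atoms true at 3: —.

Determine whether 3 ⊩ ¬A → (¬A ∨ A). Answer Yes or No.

Yes

3 ⊩ ¬A → (¬A ∨ A): every world accessible from 3 that forces ¬A (namely 3) also forces ¬A ∨ A.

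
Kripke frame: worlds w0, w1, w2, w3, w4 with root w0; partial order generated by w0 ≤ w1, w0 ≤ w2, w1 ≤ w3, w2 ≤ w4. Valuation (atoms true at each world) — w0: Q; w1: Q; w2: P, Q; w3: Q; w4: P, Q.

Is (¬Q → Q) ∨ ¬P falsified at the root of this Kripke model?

w0 ⊩ (¬Q → Q) ∨ ¬P via the disjunct ¬Q → Q.
So the root w0 forces (¬Q → Q) ∨ ¬P; the model is not a countermodel.

No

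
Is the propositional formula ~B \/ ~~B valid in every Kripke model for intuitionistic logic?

No

This is the weak law of excluded middle, which is not intuitionistically valid.
A Kripke countermodel: worlds a, b, c; order generated by a <= b, a <= c; atoms true at each world — a:{}; b:{B}; c:{}.
a ||-/- ~B \/ ~~B: neither disjunct is forced at a.
a ||-/- ~B since b is accessible from a and b ||- B.
So the root a does not force the formula.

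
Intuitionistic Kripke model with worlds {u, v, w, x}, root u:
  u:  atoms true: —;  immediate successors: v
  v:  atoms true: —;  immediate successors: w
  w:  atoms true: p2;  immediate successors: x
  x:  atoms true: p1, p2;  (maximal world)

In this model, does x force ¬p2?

x ⊮ ¬p2 since x is accessible from x and x ⊩ p2.

No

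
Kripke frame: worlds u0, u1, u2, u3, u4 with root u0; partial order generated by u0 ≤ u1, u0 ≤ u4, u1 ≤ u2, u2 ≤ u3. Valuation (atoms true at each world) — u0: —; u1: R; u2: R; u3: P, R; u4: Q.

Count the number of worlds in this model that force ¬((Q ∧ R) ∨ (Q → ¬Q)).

1

u0: does not force it — u0 ⊮ ¬((Q ∧ R) ∨ (Q → ¬Q)) since u1 is accessible from u0 and u1 ⊩ (Q ∧ R) ∨ (Q → ¬Q).
u1: does not force it — u1 ⊮ ¬((Q ∧ R) ∨ (Q → ¬Q)) since u1 is accessible from u1 and u1 ⊩ (Q ∧ R) ∨ (Q → ¬Q).
u2: does not force it — u2 ⊮ ¬((Q ∧ R) ∨ (Q → ¬Q)) since u2 is accessible from u2 and u2 ⊩ (Q ∧ R) ∨ (Q → ¬Q).
u3: does not force it.
u4: forces it.
Worlds forcing the formula: {u4}.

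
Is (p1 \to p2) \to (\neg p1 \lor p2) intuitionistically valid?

This is the material-implication-as-disjunction principle, which is not intuitionistically valid.
A Kripke countermodel: worlds s0, s1; order generated by s0 \le s1; atoms true at each world — s0:{}; s1:{p1,p2}.
s0 \nVdash (p1 \to p2) \to (\neg p1 \lor p2): already at s0 itself, s0 \Vdash p1 \to p2 but s0 \nVdash \neg p1 \lor p2.
s0 \nVdash \neg p1 \lor p2: neither disjunct is forced at s0.
s0 \nVdash \neg p1 since s1 is accessible from s0 and s1 \Vdash p1.
So the root s0 does not force the formula.

No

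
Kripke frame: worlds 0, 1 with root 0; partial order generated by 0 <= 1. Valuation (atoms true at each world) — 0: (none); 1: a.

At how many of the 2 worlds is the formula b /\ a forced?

0: does not force it — 0 ||-/- b /\ a since 0 fails b.
1: does not force it — 1 ||-/- b /\ a since 1 fails b.
Worlds forcing the formula: { }.

0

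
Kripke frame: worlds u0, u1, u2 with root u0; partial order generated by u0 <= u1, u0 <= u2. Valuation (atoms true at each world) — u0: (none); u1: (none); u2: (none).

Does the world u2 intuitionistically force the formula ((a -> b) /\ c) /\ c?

u2 ||-/- ((a -> b) /\ c) /\ c since u2 fails (a -> b) /\ c.

No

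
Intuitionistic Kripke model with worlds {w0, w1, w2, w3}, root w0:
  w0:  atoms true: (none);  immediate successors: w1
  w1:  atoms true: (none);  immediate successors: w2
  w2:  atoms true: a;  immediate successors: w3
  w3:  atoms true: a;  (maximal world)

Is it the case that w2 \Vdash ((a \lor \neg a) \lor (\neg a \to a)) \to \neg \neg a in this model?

w2 \Vdash ((a \lor \neg a) \lor (\neg a \to a)) \to \neg \neg a: every world accessible from w2 that forces (a \lor \neg a) \lor (\neg a \to a) (namely w2, w3) also forces \neg \neg a.

Yes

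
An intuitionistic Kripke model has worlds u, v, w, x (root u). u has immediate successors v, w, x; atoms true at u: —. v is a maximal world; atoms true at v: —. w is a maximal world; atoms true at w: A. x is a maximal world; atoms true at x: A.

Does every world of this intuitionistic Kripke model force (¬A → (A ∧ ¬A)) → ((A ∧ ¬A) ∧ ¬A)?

Not every world: u ⊮ (¬A → (A ∧ ¬A)) → ((A ∧ ¬A) ∧ ¬A).
u ⊮ (¬A → (A ∧ ¬A)) → ((A ∧ ¬A) ∧ ¬A): at the accessible world w, w ⊩ ¬A → (A ∧ ¬A) but w ⊮ (A ∧ ¬A) ∧ ¬A.
w ⊮ (A ∧ ¬A) ∧ ¬A since w fails A ∧ ¬A.

No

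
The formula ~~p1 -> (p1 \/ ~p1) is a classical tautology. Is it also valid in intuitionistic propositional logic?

This is a variant of double-negation elimination (deriving excluded middle from double negation), which is not intuitionistically valid.
A Kripke countermodel: worlds s0, s1; order generated by s0 <= s1; atoms true at each world — s0:{}; s1:{p1}.
s0 ||-/- ~~p1 -> (p1 \/ ~p1): already at s0 itself, s0 ||- ~~p1 but s0 ||-/- p1 \/ ~p1.
s0 ||-/- p1 \/ ~p1: neither disjunct is forced at s0.
s0 lacks atom p1, so s0 ||-/- p1.
So the root s0 does not force the formula.

No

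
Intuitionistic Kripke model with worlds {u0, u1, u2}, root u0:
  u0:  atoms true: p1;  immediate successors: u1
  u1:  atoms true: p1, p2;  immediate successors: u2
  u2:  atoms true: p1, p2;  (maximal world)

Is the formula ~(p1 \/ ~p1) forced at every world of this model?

Not every world: u0 ||-/- ~(p1 \/ ~p1).
u0 ||-/- ~(p1 \/ ~p1) since u0 is accessible from u0 and u0 ||- p1 \/ ~p1.
u0 ||- p1 \/ ~p1 via the disjunct p1.

No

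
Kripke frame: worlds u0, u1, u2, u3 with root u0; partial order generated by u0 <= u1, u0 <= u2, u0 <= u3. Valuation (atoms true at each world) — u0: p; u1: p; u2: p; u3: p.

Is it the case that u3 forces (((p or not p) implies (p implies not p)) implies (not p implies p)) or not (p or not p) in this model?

u3 forces (((p or not p) implies (p implies not p)) implies (not p implies p)) or not (p or not p) via the disjunct ((p or not p) implies (p implies not p)) implies (not p implies p).

Yes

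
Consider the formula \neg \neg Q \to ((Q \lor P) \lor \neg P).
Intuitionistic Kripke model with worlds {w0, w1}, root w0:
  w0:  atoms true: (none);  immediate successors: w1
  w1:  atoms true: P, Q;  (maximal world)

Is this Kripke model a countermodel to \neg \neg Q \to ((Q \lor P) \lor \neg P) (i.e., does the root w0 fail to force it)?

Yes

w0 \nVdash \neg \neg Q \to ((Q \lor P) \lor \neg P): already at w0 itself, w0 \Vdash \neg \neg Q but w0 \nVdash (Q \lor P) \lor \neg P.
w0 \nVdash (Q \lor P) \lor \neg P: neither disjunct is forced at w0.
w0 \nVdash Q \lor P: neither disjunct is forced at w0.
w0 lacks atom Q, so w0 \nVdash Q.
So the root w0 does not force \neg \neg Q \to ((Q \lor P) \lor \neg P); the model is a countermodel.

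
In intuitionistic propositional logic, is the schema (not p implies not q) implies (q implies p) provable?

This is the converse of contraposition, which is not intuitionistically valid.
A Kripke countermodel: worlds s0, s1; order generated by s0 <= s1; atoms true at each world — s0:{q}; s1:{p,q}.
s0 does not force (not p implies not q) implies (q implies p): already at s0 itself, s0 forces not p implies not q but s0 does not force q implies p.
s0 does not force q implies p: already at s0 itself, s0 forces q but s0 does not force p.
s0 lacks atom p, so s0 does not force p.
So the root s0 does not force the formula.

No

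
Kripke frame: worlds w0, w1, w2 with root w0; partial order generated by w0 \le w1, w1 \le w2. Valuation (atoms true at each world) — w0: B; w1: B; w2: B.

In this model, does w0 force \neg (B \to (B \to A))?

Yes

w0 \Vdash \neg (B \to (B \to A)): no world accessible from w0 forces B \to (B \to A).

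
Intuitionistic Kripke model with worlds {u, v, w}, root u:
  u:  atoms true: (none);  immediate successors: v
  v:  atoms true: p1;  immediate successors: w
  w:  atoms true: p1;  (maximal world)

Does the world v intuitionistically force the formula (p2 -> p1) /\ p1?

Yes

v ||- (p2 -> p1) /\ p1 since v forces both conjuncts.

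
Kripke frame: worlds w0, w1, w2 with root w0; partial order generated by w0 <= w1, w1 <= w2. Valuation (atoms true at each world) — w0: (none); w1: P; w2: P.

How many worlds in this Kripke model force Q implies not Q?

3

w0: forces it.
w1: forces it.
w2: forces it.
Worlds forcing the formula: {w0, w1, w2}.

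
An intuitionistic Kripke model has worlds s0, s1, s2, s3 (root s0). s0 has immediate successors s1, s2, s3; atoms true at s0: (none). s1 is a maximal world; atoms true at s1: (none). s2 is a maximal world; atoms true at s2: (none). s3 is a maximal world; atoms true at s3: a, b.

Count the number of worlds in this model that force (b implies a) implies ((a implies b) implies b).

1

s0: does not force it — s0 does not force (b implies a) implies ((a implies b) implies b): already at s0 itself, s0 forces b implies a but s0 does not force (a implies b) implies b.
s1: does not force it.
s2: does not force it.
s3: forces it.
Worlds forcing the formula: {s3}.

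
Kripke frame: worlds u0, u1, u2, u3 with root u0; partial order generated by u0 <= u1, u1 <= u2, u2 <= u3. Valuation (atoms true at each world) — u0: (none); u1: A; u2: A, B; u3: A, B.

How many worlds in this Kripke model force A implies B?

u0: does not force it — u0 does not force A implies B: at the accessible world u1, u1 forces A but u1 does not force B.
u1: does not force it — u1 does not force A implies B: already at u1 itself, u1 forces A but u1 does not force B.
u2: forces it.
u3: forces it.
Worlds forcing the formula: {u2, u3}.

2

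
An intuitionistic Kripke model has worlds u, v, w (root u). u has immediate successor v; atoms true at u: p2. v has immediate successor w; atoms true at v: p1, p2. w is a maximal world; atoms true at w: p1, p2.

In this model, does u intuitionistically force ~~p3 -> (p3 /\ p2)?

u ||- ~~p3 -> (p3 /\ p2) vacuously: no world accessible from u forces the antecedent ~~p3.

Yes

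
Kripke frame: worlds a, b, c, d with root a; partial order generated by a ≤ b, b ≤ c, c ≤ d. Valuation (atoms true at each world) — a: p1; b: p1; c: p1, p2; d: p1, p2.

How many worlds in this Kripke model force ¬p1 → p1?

a: forces it.
b: forces it.
c: forces it.
d: forces it.
Worlds forcing the formula: {a, b, c, d}.

4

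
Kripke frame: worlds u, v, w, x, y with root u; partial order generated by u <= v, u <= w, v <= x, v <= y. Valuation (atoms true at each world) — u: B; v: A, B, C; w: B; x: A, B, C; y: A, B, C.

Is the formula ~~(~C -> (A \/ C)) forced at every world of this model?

No

Not every world: u ||-/- ~~(~C -> (A \/ C)).
u ||-/- ~~(~C -> (A \/ C)) since w is accessible from u and w ||- ~(~C -> (A \/ C)).
w ||- ~(~C -> (A \/ C)): no world accessible from w forces ~C -> (A \/ C).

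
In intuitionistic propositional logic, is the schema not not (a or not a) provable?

Yes

This is the double negation of excluded middle, which is intuitionistically derivable.
Assuming not (a or not a): from a we'd get a or not a, so not a; but then a or not a again — contradiction. Hence not not (a or not a).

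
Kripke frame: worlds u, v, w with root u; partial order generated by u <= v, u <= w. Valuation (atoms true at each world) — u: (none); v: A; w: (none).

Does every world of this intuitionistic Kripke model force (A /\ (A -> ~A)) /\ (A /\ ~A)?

Not every world: u ||-/- (A /\ (A -> ~A)) /\ (A /\ ~A).
u ||-/- (A /\ (A -> ~A)) /\ (A /\ ~A) since u fails A /\ (A -> ~A).

No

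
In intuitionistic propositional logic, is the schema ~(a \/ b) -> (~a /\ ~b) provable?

Yes

This is a constructively valid De Morgan direction (negated disjunction to conjunction of negations), which is intuitionistically derivable.
From ~(a \/ b): if a held then a \/ b would, contradiction — so ~a; similarly ~b.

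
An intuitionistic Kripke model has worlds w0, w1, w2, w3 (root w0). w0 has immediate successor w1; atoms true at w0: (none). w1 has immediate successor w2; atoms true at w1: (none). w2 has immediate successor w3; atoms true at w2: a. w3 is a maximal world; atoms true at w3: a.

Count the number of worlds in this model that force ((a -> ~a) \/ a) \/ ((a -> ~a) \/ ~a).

w0: does not force it — w0 ||-/- ((a -> ~a) \/ a) \/ ((a -> ~a) \/ ~a): neither disjunct is forced at w0.
w1: does not force it.
w2: forces it.
w3: forces it.
Worlds forcing the formula: {w2, w3}.

2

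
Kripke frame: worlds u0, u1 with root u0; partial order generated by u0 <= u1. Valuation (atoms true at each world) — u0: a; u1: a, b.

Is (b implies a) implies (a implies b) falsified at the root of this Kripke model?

u0 does not force (b implies a) implies (a implies b): already at u0 itself, u0 forces b implies a but u0 does not force a implies b.
u0 does not force a implies b: already at u0 itself, u0 forces a but u0 does not force b.
u0 lacks atom b, so u0 does not force b.
So the root u0 does not force (b implies a) implies (a implies b); the model is a countermodel.

Yes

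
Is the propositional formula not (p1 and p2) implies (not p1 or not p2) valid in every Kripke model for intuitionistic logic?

No

This is the constructively invalid direction of De Morgan's law for conjunction, which is not intuitionistically valid.
A Kripke countermodel: worlds s0, s1, s2; order generated by s0 <= s1, s0 <= s2; atoms true at each world — s0:{}; s1:{p1}; s2:{p2}.
s0 does not force not (p1 and p2) implies (not p1 or not p2): already at s0 itself, s0 forces not (p1 and p2) but s0 does not force not p1 or not p2.
s0 does not force not p1 or not p2: neither disjunct is forced at s0.
s0 does not force not p1 since s1 is accessible from s0 and s1 forces p1.
So the root s0 does not force the formula.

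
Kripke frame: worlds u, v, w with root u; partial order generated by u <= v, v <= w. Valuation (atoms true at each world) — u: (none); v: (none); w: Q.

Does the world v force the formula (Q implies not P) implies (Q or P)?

No

v does not force (Q implies not P) implies (Q or P): already at v itself, v forces Q implies not P but v does not force Q or P.
v does not force Q or P: neither disjunct is forced at v.
v lacks atom Q, so v does not force Q.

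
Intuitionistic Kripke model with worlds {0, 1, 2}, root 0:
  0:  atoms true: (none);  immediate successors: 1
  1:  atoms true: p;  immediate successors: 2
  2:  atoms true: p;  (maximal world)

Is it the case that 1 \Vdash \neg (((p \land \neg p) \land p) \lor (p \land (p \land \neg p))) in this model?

1 \Vdash \neg (((p \land \neg p) \land p) \lor (p \land (p \land \neg p))): no world accessible from 1 forces ((p \land \neg p) \land p) \lor (p \land (p \land \neg p)).

Yes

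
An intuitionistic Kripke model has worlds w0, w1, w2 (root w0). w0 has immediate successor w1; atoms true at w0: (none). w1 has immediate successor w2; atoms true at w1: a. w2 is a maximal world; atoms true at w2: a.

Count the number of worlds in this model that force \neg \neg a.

w0: forces it.
w1: forces it.
w2: forces it.
Worlds forcing the formula: {w0, w1, w2}.

3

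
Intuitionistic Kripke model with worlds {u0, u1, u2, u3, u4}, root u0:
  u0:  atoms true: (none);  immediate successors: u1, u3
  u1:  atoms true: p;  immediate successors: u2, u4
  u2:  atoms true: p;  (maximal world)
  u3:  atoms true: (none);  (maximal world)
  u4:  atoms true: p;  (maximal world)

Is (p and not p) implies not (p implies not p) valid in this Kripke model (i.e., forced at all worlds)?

u0 forces (p and not p) implies not (p implies not p) vacuously: no world accessible from u0 forces the antecedent p and not p.
Since the root u0 forces (p and not p) implies not (p implies not p) and forcing is persistent (monotone upward), every world forces it.

Yes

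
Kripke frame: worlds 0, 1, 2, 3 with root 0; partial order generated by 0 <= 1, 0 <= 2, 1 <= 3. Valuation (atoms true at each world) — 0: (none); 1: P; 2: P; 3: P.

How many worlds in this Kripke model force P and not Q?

3

0: does not force it — 0 does not force P and not Q since 0 fails P.
1: forces it.
2: forces it.
3: forces it.
Worlds forcing the formula: {1, 2, 3}.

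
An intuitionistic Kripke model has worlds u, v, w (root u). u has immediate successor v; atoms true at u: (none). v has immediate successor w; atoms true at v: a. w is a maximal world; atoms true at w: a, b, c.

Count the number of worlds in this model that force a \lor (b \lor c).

2

u: does not force it — u \nVdash a \lor (b \lor c): neither disjunct is forced at u.
v: forces it.
w: forces it.
Worlds forcing the formula: {v, w}.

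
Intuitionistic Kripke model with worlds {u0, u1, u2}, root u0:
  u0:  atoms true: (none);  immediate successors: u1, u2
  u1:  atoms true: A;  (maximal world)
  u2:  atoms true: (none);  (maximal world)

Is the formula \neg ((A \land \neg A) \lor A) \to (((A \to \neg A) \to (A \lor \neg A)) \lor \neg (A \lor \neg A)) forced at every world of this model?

Yes

u0 \Vdash \neg ((A \land \neg A) \lor A) \to (((A \to \neg A) \to (A \lor \neg A)) \lor \neg (A \lor \neg A)): every world accessible from u0 that forces \neg ((A \land \neg A) \lor A) (namely u2) also forces ((A \to \neg A) \to (A \lor \neg A)) \lor \neg (A \lor \neg A).
Since the root u0 forces \neg ((A \land \neg A) \lor A) \to (((A \to \neg A) \to (A \lor \neg A)) \lor \neg (A \lor \neg A)) and forcing is persistent (monotone upward), every world forces it.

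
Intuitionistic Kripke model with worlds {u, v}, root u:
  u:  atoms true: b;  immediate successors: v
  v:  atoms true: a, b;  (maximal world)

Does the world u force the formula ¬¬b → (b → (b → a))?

No

u ⊮ ¬¬b → (b → (b → a)): already at u itself, u ⊩ ¬¬b but u ⊮ b → (b → a).
u ⊮ b → (b → a): already at u itself, u ⊩ b but u ⊮ b → a.
u ⊮ b → a: already at u itself, u ⊩ b but u ⊮ a.
u lacks atom a, so u ⊮ a.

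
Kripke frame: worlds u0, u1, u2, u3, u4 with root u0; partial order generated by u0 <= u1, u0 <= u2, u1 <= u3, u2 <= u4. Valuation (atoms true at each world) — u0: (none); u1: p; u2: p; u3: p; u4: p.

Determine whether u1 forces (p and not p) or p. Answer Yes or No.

u1 forces (p and not p) or p via the disjunct p.

Yes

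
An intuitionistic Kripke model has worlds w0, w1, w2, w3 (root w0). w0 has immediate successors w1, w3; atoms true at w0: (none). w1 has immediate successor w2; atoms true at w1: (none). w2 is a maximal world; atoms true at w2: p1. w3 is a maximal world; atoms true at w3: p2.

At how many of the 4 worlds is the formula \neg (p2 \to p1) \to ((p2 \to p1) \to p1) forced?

4

w0: forces it.
w1: forces it.
w2: forces it.
w3: forces it.
Worlds forcing the formula: {w0, w1, w2, w3}.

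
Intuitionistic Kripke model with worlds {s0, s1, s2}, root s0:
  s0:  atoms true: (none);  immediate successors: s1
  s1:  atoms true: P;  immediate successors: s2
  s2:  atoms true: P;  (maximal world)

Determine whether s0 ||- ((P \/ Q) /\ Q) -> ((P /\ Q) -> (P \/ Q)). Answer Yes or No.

s0 ||- ((P \/ Q) /\ Q) -> ((P /\ Q) -> (P \/ Q)) vacuously: no world accessible from s0 forces the antecedent (P \/ Q) /\ Q.

Yes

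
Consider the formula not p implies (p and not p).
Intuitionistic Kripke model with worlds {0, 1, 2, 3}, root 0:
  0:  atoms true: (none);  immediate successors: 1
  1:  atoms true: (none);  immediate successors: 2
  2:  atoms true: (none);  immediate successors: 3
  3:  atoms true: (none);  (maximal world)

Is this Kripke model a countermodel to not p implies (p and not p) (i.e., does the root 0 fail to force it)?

0 does not force not p implies (p and not p): already at 0 itself, 0 forces not p but 0 does not force p and not p.
0 does not force p and not p since 0 fails p.
So the root 0 does not force not p implies (p and not p); the model is a countermodel.

Yes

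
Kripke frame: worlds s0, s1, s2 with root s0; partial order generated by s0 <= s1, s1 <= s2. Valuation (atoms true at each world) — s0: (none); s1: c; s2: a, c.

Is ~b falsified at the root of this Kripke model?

No

s0 ||- ~b: no world accessible from s0 forces b.
So the root s0 forces ~b; the model is not a countermodel.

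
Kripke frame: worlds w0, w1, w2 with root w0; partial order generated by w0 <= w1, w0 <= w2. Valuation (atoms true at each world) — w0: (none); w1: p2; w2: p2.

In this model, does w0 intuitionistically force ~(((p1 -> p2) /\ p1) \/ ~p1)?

No

w0 ||-/- ~(((p1 -> p2) /\ p1) \/ ~p1) since w0 is accessible from w0 and w0 ||- ((p1 -> p2) /\ p1) \/ ~p1.
w0 ||- ((p1 -> p2) /\ p1) \/ ~p1 via the disjunct ~p1.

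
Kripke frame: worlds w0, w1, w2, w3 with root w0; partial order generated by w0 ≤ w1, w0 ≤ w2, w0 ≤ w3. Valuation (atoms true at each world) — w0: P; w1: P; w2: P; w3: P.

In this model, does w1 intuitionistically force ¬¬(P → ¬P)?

No

w1 ⊮ ¬¬(P → ¬P) since w1 is accessible from w1 and w1 ⊩ ¬(P → ¬P).
w1 ⊩ ¬(P → ¬P): no world accessible from w1 forces P → ¬P.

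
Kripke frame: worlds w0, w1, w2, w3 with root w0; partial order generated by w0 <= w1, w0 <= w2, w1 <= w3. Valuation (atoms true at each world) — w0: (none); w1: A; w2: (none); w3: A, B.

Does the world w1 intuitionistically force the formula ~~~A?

w1 ||-/- ~~~A since w1 is accessible from w1 and w1 ||- ~~A.
w1 ||- ~~A: no world accessible from w1 forces ~A.

No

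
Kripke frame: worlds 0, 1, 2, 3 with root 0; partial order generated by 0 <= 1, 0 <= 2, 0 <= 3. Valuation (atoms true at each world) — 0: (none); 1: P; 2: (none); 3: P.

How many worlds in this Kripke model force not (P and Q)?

0: forces it.
1: forces it.
2: forces it.
3: forces it.
Worlds forcing the formula: {0, 1, 2, 3}.

4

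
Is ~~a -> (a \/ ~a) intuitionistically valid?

No

This is a variant of double-negation elimination (deriving excluded middle from double negation), which is not intuitionistically valid.
A Kripke countermodel: worlds u, v; order generated by u <= v; atoms true at each world — u:{}; v:{a}.
u ||-/- ~~a -> (a \/ ~a): already at u itself, u ||- ~~a but u ||-/- a \/ ~a.
u ||-/- a \/ ~a: neither disjunct is forced at u.
u lacks atom a, so u ||-/- a.
So the root u does not force the formula.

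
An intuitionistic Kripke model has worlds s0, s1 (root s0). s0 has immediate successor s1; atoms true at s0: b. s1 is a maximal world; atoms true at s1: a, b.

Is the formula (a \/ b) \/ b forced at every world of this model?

Yes

s0 ||- (a \/ b) \/ b via the disjunct a \/ b.
Since the root s0 forces (a \/ b) \/ b and forcing is persistent (monotone upward), every world forces it.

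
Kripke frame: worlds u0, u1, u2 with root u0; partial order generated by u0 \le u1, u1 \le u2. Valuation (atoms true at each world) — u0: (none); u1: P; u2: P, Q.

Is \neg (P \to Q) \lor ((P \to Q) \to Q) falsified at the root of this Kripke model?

No

u0 \Vdash \neg (P \to Q) \lor ((P \to Q) \to Q) via the disjunct (P \to Q) \to Q.
So the root u0 forces \neg (P \to Q) \lor ((P \to Q) \to Q); the model is not a countermodel.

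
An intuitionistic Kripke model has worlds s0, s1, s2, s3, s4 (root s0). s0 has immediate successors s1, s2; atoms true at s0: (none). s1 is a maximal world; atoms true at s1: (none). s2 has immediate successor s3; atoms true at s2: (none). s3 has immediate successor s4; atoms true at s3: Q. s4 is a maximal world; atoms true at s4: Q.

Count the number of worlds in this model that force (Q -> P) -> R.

3

s0: does not force it — s0 ||-/- (Q -> P) -> R: at the accessible world s1, s1 ||- Q -> P but s1 ||-/- R.
s1: does not force it.
s2: forces it.
s3: forces it.
s4: forces it.
Worlds forcing the formula: {s2, s3, s4}.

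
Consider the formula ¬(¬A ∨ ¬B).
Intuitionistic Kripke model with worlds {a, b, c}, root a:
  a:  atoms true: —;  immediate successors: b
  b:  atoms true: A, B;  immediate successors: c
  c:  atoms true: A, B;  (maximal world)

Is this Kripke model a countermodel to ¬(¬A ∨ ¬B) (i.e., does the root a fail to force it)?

No

a ⊩ ¬(¬A ∨ ¬B): no world accessible from a forces ¬A ∨ ¬B.
So the root a forces ¬(¬A ∨ ¬B); the model is not a countermodel.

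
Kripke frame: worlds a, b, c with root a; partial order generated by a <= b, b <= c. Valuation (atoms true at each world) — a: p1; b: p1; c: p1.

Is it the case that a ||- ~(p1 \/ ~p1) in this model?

a ||-/- ~(p1 \/ ~p1) since a is accessible from a and a ||- p1 \/ ~p1.
a ||- p1 \/ ~p1 via the disjunct p1.

No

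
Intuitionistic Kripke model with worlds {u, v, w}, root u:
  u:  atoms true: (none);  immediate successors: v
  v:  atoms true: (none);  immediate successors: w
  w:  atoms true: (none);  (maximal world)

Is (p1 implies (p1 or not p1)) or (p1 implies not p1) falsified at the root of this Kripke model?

u forces (p1 implies (p1 or not p1)) or (p1 implies not p1) via the disjunct p1 implies (p1 or not p1).
So the root u forces (p1 implies (p1 or not p1)) or (p1 implies not p1); the model is not a countermodel.

No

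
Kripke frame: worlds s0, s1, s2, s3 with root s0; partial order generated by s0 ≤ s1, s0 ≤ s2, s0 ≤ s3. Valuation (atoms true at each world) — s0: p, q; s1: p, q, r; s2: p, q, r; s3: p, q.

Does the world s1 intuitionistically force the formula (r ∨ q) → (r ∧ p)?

Yes

s1 ⊩ (r ∨ q) → (r ∧ p): every world accessible from s1 that forces r ∨ q (namely s1) also forces r ∧ p.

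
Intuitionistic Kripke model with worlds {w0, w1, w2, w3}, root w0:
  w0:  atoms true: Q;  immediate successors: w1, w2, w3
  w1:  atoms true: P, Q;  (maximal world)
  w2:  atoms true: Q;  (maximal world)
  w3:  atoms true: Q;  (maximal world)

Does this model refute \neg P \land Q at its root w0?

w0 \nVdash \neg P \land Q since w0 fails \neg P.
So the root w0 does not force \neg P \land Q; the model is a countermodel.

Yes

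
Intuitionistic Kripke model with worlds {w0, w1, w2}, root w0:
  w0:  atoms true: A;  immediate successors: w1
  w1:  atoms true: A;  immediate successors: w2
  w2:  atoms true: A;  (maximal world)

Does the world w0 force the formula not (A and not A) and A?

w0 forces not (A and not A) and A since w0 forces both conjuncts.

Yes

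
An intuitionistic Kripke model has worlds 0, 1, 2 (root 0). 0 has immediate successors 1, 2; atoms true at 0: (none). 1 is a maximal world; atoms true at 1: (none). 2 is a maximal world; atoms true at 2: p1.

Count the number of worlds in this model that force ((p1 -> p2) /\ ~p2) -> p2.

1

0: does not force it — 0 ||-/- ((p1 -> p2) /\ ~p2) -> p2: at the accessible world 1, 1 ||- (p1 -> p2) /\ ~p2 but 1 ||-/- p2.
1: does not force it — 1 ||-/- ((p1 -> p2) /\ ~p2) -> p2: already at 1 itself, 1 ||- (p1 -> p2) /\ ~p2 but 1 ||-/- p2.
2: forces it.
Worlds forcing the formula: {2}.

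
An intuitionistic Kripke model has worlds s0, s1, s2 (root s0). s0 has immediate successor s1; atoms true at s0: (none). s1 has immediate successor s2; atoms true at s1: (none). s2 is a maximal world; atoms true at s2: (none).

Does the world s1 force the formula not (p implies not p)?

s1 does not force not (p implies not p) since s1 is accessible from s1 and s1 forces p implies not p.
s1 forces p implies not p vacuously: no world accessible from s1 forces the antecedent p.

No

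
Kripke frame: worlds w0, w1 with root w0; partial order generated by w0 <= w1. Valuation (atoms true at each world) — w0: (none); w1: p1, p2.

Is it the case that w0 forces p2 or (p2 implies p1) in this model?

Yes

w0 forces p2 or (p2 implies p1) via the disjunct p2 implies p1.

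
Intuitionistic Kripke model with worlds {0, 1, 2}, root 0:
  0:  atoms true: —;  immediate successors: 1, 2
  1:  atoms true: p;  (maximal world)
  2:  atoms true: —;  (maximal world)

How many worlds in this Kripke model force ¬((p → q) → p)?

1

0: does not force it — 0 ⊮ ¬((p → q) → p) since 1 is accessible from 0 and 1 ⊩ (p → q) → p.
1: does not force it.
2: forces it.
Worlds forcing the formula: {2}.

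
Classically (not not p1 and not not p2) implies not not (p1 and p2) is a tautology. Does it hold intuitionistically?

Yes

This is the distribution of double negation over conjunction, which is intuitionistically derivable.
Assume not not p1, not not p2, and not (p1 and p2). From p1 we'd get not p2 (since p1 and p2 is refuted), contradicting not not p2; so not p1, contradicting not not p1.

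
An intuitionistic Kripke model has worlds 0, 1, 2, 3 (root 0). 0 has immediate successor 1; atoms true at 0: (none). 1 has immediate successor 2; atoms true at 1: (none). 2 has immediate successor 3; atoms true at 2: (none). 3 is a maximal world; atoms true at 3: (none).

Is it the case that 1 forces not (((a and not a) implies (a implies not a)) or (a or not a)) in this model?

No

1 does not force not (((a and not a) implies (a implies not a)) or (a or not a)) since 1 is accessible from 1 and 1 forces ((a and not a) implies (a implies not a)) or (a or not a).
1 forces ((a and not a) implies (a implies not a)) or (a or not a) via the disjunct (a and not a) implies (a implies not a).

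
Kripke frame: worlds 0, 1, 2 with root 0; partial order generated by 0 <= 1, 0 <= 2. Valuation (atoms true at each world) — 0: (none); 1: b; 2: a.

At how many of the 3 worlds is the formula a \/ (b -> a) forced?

1

0: does not force it — 0 ||-/- a \/ (b -> a): neither disjunct is forced at 0.
1: does not force it — 1 ||-/- a \/ (b -> a): neither disjunct is forced at 1.
2: forces it.
Worlds forcing the formula: {2}.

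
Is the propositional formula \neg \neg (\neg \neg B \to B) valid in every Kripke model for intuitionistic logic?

Yes

This is the double negation of double-negation elimination, which is intuitionistically derivable.
By Glivenko's theorem the double negation of any classical propositional tautology is intuitionistically provable; \neg \neg B \to B is classically a tautology.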